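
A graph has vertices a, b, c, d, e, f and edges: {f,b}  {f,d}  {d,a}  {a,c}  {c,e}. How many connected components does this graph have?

1

Starting from a we can reach a, b, c, d, e, f. That is one component of size 6.
Total: 1 component.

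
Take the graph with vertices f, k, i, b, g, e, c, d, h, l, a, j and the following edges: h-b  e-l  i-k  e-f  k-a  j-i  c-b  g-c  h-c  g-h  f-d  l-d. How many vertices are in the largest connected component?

Starting from b we can reach b, c, g, h. That is one component of size 4.
Starting from a we can reach a, i, j, k. That is one component of size 4.
Starting from d we can reach d, e, f, l. That is one component of size 4.
The largest has 4 vertices.

4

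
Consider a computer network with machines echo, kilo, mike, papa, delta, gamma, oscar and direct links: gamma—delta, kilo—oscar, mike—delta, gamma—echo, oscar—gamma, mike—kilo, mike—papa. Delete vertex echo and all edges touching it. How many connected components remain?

1

With echo gone, the remaining components are: {kilo, mike, papa, delta, gamma, oscar}.
That is 1 component.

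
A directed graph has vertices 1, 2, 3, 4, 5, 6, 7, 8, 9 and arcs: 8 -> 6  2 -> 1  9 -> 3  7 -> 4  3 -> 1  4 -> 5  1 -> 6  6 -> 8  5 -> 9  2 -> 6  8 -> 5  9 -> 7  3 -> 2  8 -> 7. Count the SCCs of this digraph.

1

{1, 2, 3, 4, 5, 6, 7, 8, 9} are all mutually reachable — one SCC of size 9.
That gives 1 strongly connected component.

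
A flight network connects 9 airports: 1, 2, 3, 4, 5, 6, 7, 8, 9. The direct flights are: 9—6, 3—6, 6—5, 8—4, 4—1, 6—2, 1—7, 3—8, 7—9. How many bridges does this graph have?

2

The edges on the cycle 3-8-4-1-7-9-6-3 are not bridges since each lies on that cycle.
But removing 6—5 disconnects 6 from 5; removing 2—6 disconnects 2 from 6 — these are bridges.
That makes 2 bridges.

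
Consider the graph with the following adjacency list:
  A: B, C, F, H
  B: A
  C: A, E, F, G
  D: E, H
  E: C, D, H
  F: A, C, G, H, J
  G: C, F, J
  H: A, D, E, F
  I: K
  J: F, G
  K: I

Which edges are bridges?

The edges on the cycle H-E-D-H are not bridges since each lies on that cycle.
But removing A-B disconnects A from B; removing K-I disconnects K from I — these are bridges.

A-B, I-K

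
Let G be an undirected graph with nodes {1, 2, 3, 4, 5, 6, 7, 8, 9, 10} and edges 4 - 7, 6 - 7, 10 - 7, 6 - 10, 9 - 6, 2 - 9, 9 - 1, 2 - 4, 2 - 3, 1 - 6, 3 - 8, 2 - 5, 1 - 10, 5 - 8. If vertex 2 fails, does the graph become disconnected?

Deleting 2 raises the number of components from 1 to 2, so 2 is a cut vertex.

Yes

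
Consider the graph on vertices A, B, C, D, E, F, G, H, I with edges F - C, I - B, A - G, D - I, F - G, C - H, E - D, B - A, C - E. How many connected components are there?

1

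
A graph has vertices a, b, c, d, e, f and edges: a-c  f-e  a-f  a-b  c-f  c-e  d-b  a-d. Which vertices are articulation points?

a

Removing a increases the component count from 1 to 2, so a is a cut vertex.
By contrast removing d leaves 1 component; it is not a cut vertex. No other vertex is a cut vertex either.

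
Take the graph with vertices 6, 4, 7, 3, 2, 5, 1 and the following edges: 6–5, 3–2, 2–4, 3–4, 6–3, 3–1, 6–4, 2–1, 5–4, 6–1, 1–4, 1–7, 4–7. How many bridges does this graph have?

0

The edges on the cycle 6-3-2-1-6 are not bridges since each lies on that cycle.
Every edge lies on some cycle, so there are no bridges.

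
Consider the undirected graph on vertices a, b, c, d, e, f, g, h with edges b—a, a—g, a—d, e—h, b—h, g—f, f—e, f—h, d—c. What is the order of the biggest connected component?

8

Starting from a we can reach a, b, c, d, e, f, g, h. That is one component of size 8.
The largest has 8 vertices.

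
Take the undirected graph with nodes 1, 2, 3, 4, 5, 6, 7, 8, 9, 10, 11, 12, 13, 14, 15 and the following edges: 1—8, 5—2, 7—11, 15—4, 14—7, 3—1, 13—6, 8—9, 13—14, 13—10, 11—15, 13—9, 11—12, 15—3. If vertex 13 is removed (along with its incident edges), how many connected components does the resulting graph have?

4

With 13 gone, the remaining components are: {10}; {6}; {2, 5}; {1, 3, 4, 7, 8, 9, 11, 12, 14, 15}.
That is 4 components.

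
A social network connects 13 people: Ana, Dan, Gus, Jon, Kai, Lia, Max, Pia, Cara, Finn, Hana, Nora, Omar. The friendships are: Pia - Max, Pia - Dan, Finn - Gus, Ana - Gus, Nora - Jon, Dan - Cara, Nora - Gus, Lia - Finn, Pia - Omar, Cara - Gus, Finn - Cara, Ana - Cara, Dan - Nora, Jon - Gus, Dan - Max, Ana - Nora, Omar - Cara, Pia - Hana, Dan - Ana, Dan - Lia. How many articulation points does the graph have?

Removing Pia increases the component count from 2 to 3, so Pia is a cut vertex.
By contrast removing Ana leaves 2 components; it is not a cut vertex. No other vertex is a cut vertex either.

1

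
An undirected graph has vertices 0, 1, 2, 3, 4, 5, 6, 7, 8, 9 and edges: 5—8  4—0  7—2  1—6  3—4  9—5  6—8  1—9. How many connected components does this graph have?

Starting from 2 we can reach 2, 7. That is one component of size 2.
Starting from 0 we can reach 0, 3, 4. That is one component of size 3.
Starting from 1 we can reach 1, 5, 6, 8, 9. That is one component of size 5.
Total: 3 components.

3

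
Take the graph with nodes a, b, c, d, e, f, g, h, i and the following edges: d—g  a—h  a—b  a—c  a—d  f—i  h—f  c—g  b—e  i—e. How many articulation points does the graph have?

1

Removing a increases the component count from 1 to 2, so a is a cut vertex.
By contrast removing h leaves 1 component; it is not a cut vertex. No other vertex is a cut vertex either.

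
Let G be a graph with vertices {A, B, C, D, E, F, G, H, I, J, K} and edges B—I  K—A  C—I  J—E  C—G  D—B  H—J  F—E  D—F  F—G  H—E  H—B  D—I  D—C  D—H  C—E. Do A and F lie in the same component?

The component containing A is {A, K}, and F is not in it.

No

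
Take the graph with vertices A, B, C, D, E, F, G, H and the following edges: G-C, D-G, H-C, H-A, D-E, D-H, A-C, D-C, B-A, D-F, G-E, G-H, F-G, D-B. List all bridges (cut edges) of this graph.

none

The edges on the cycle D-B-A-H-D are not bridges since each lies on that cycle.
Every edge lies on some cycle, so there are no bridges.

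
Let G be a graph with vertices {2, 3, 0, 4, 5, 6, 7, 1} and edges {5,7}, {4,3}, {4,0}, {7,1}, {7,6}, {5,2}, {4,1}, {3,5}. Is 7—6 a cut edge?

Yes

Removing 7—6 leaves no path between 7 and 6: the component count goes from 1 to 2. So it is a bridge.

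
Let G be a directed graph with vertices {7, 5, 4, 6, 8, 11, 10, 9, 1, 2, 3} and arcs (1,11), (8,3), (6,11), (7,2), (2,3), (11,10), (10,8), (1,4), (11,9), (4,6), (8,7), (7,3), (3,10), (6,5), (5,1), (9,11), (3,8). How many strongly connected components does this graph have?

{2, 3, 7, 8, 10} are all mutually reachable — one SCC of size 5.
{1, 4, 5, 6} are all mutually reachable — one SCC of size 4.
{9, 11} are all mutually reachable — one SCC of size 2.
That gives 3 strongly connected components.

3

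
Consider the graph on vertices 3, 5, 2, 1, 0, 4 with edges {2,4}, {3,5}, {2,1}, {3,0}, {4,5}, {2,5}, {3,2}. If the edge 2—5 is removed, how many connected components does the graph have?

2 and 5 are still connected via 2-3-5, so the component count stays at 1.

1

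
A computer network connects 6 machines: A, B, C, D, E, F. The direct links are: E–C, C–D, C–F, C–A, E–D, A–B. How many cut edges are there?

3

The edges on the cycle E-C-D-E are not bridges since each lies on that cycle.
But removing A–B disconnects A from B; removing C–A disconnects C from A; removing C–F disconnects C from F — these are bridges.
That makes 3 bridges.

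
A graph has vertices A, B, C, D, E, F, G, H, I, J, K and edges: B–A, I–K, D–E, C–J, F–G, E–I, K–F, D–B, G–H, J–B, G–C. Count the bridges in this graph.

The edges on the cycle D-E-I-K-F-G-C-J-B-D are not bridges since each lies on that cycle.
But removing B–A disconnects B from A; removing H–G disconnects H from G — these are bridges.
That makes 2 bridges.

2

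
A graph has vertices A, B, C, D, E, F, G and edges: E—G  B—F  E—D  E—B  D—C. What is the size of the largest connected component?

A is isolated — a component by itself.
Starting from B we can reach B, C, D, E, F, G. That is one component of size 6.
The largest has 6 vertices.

6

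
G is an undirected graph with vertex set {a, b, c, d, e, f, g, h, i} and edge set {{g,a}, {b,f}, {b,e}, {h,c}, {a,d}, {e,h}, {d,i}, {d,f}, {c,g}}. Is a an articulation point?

No

Deleting a leaves 1 component (was 1) (its neighbors d, g remain connected to each other), so a is not a cut vertex.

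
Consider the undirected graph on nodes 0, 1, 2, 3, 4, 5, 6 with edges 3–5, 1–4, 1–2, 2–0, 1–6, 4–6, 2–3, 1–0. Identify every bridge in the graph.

The edges on the cycle 1-2-0-1 are not bridges since each lies on that cycle.
But removing 3–2 disconnects 3 from 2; removing 3–5 disconnects 3 from 5 — these are bridges.

2-3, 3-5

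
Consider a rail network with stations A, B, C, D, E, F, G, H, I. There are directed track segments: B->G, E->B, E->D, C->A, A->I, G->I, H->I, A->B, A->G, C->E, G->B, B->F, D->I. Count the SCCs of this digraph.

8

{B, G} are all mutually reachable — one SCC of size 2.
{I} is an SCC by itself.
{D} is an SCC by itself.
{E} is an SCC by itself.
{F} is an SCC by itself.
(and 3 more singleton SCCs)
That gives 8 strongly connected components.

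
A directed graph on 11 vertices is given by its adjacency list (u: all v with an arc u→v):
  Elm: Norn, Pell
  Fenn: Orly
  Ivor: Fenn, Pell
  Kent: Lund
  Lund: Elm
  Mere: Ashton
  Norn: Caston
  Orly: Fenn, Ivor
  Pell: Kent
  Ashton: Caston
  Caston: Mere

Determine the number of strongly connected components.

4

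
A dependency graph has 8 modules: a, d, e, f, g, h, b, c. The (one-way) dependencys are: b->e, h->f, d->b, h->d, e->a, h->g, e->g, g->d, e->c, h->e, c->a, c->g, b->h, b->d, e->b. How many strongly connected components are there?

{b, c, d, e, g, h} are all mutually reachable — one SCC of size 6.
{f} is an SCC by itself.
{a} is an SCC by itself.
That gives 3 strongly connected components.

3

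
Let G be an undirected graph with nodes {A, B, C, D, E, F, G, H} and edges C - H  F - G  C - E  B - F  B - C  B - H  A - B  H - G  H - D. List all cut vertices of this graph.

B, C, H

Removing B increases the component count from 1 to 2, so B is a cut vertex.
Removing C increases the component count from 1 to 2, so C is a cut vertex.
Removing H increases the component count from 1 to 2, so H is a cut vertex.
By contrast removing D leaves 1 component; it is not a cut vertex. No other vertex is a cut vertex either.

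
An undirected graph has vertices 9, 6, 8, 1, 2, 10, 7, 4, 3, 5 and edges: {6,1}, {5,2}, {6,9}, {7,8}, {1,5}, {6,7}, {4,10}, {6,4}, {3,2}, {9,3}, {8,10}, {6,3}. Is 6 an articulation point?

Deleting 6 raises the number of components from 1 to 2, so 6 is a cut vertex.

Yes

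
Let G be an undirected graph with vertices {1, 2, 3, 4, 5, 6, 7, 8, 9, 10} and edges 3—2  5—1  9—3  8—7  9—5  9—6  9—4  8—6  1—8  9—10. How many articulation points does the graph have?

Removing 3 increases the component count from 1 to 2, so 3 is a cut vertex.
Removing 8 increases the component count from 1 to 2, so 8 is a cut vertex.
Removing 9 increases the component count from 1 to 4, so 9 is a cut vertex.
By contrast removing 6 leaves 1 component; it is not a cut vertex. No other vertex is a cut vertex either.

3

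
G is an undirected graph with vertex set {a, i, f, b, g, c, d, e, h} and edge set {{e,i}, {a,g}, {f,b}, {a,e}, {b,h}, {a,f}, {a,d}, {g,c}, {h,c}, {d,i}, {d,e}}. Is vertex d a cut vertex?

No

Deleting d leaves 1 component (was 1) (its neighbors a, e, i remain connected to each other), so d is not a cut vertex.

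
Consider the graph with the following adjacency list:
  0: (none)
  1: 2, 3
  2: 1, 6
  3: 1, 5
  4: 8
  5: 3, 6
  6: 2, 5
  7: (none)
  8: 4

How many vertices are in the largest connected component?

5

0 is isolated — a component by itself.
7 is isolated — a component by itself.
Starting from 4 we can reach 4, 8. That is one component of size 2.
Starting from 1 we can reach 1, 2, 3, 5, 6. That is one component of size 5.
The largest has 5 vertices.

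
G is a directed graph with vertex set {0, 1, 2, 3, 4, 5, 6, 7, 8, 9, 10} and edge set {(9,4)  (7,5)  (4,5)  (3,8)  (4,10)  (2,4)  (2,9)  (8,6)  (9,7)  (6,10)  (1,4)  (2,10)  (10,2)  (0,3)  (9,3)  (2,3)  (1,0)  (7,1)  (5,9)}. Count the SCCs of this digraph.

1

{0, 1, 2, 3, 4, 5, 6, 7, 8, 9, 10} are all mutually reachable — one SCC of size 11.
That gives 1 strongly connected component.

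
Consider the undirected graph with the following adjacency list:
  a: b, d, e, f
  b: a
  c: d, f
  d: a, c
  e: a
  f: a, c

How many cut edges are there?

2

The edges on the cycle c-f-a-d-c are not bridges since each lies on that cycle.
But removing a-e disconnects a from e; removing a-b disconnects a from b — these are bridges.
That makes 2 bridges.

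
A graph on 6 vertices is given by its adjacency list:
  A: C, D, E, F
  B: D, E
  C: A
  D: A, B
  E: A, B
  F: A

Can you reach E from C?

From C we can reach A, B, C, D, E, F, which includes E.

Yes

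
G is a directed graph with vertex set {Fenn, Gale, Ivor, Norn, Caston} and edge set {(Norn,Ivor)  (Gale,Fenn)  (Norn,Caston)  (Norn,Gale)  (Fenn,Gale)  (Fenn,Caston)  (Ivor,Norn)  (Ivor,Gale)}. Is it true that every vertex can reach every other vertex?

No

There is no directed path from Caston to Norn, so the graph is not strongly connected.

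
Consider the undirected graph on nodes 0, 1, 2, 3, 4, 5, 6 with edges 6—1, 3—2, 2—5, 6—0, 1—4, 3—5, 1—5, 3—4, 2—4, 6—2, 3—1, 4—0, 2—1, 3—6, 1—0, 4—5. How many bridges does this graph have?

0

The edges on the cycle 3-6-2-3 are not bridges since each lies on that cycle.
Every edge lies on some cycle, so there are no bridges.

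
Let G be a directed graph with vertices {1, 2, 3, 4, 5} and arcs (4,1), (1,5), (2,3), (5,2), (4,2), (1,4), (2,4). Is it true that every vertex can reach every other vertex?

No

There is no directed path from 3 to 5, so the graph is not strongly connected.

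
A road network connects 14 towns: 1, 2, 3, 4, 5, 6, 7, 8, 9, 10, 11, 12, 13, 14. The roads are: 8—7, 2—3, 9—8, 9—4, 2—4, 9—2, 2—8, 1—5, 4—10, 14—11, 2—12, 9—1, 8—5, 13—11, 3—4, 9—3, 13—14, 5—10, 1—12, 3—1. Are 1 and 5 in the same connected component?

From 1 we can reach 1, 2, 3, 4, 5, 7, 8, 9, 10, 12, which includes 5.

Yes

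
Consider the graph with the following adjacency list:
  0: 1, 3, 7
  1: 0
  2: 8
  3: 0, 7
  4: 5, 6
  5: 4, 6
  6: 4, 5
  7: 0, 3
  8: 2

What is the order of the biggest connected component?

Starting from 2 we can reach 2, 8. That is one component of size 2.
Starting from 4 we can reach 4, 5, 6. That is one component of size 3.
Starting from 0 we can reach 0, 1, 3, 7. That is one component of size 4.
The largest has 4 vertices.

4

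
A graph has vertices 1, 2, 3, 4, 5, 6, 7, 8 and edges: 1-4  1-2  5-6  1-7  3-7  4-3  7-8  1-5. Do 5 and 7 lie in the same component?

Yes

From 5 we can reach 1, 2, 3, 4, 5, 6, 7, 8, which includes 7.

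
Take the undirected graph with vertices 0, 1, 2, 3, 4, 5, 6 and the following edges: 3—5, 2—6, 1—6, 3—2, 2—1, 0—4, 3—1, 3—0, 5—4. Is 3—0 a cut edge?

After removing 3—0, the path 3-5-4-0 still connects them, so the edge is not a bridge.

No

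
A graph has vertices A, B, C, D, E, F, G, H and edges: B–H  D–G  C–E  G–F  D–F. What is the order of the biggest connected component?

A is isolated — a component by itself.
Starting from C we can reach C, E. That is one component of size 2.
Starting from B we can reach B, H. That is one component of size 2.
Starting from D we can reach D, F, G. That is one component of size 3.
The largest has 3 vertices.

3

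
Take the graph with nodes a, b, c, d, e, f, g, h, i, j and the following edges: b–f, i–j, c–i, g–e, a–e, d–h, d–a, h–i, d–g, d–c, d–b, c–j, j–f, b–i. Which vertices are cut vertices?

Removing d increases the component count from 1 to 2, so d is a cut vertex.
By contrast removing i leaves 1 component; it is not a cut vertex. No other vertex is a cut vertex either.

d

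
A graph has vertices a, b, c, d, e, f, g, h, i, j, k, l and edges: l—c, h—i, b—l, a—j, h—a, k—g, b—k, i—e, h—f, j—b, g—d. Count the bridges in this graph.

removing f—h disconnects f from h; removing e—i disconnects e from i; removing b—l disconnects b from l; removing g—d disconnects g from d — these are bridges.
In total 11 edges are bridges.

11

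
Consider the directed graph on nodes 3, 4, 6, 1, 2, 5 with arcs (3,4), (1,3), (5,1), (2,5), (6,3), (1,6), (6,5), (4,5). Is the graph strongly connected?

No

There is no directed path from 5 to 2, so the graph is not strongly connected.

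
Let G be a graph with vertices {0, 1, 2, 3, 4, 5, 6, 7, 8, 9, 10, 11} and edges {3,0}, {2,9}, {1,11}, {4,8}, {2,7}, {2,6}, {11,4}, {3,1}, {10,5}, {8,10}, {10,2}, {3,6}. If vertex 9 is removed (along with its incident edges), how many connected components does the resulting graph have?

1

With 9 gone, the remaining components are: {0, 1, 2, 3, 4, 5, 6, 7, 8, 10, 11}.
That is 1 component.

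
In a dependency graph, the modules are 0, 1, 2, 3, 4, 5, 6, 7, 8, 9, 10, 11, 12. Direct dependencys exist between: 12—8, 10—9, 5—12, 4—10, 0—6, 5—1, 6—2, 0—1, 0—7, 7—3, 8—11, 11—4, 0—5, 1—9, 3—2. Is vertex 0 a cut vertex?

Deleting 0 raises the number of components from 1 to 2, so 0 is a cut vertex.

Yes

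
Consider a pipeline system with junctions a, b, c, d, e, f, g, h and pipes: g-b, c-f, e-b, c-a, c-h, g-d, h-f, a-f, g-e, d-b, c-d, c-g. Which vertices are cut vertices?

c

Removing c increases the component count from 1 to 2, so c is a cut vertex.
By contrast removing h leaves 1 component; it is not a cut vertex. No other vertex is a cut vertex either.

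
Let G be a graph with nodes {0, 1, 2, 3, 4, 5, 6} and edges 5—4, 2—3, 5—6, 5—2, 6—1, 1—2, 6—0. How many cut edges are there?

3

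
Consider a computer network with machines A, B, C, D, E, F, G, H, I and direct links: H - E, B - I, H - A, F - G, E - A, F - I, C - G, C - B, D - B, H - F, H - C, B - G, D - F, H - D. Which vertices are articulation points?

H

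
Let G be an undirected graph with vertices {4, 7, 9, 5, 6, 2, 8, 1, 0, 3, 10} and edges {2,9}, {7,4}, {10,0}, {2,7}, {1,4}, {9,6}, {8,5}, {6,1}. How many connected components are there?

4

3 is isolated — a component by itself.
Starting from 0 we can reach 0, 10. That is one component of size 2.
Starting from 5 we can reach 5, 8. That is one component of size 2.
Starting from 1 we can reach 1, 2, 4, 6, 7, 9. That is one component of size 6.
Total: 4 components.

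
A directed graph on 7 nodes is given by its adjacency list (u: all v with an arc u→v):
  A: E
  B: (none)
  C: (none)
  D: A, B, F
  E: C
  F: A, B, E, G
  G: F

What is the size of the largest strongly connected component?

2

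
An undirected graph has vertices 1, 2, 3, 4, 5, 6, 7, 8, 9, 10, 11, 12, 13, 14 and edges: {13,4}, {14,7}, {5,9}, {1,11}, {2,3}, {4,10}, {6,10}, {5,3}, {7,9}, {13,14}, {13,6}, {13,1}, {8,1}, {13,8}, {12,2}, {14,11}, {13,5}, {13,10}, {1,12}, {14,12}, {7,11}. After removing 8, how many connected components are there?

With 8 gone, the remaining components are: {1, 2, 3, 4, 5, 6, 7, 9, 10, 11, 12, 13, 14}.
That is 1 component.

1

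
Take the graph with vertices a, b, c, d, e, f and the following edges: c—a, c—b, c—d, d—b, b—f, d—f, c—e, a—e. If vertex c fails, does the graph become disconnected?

Yes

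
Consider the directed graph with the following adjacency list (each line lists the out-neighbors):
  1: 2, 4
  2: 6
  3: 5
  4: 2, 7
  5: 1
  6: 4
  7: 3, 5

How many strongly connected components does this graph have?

1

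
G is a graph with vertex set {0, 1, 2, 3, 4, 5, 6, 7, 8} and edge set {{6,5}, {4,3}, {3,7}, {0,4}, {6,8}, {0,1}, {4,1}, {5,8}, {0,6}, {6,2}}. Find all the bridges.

The edges on the cycle 0-4-1-0 are not bridges since each lies on that cycle.
But removing 2 - 6 disconnects 2 from 6; removing 3 - 7 disconnects 3 from 7; removing 0 - 6 disconnects 0 from 6; removing 4 - 3 disconnects 4 from 3 — these are bridges.

0-6, 2-6, 3-4, 3-7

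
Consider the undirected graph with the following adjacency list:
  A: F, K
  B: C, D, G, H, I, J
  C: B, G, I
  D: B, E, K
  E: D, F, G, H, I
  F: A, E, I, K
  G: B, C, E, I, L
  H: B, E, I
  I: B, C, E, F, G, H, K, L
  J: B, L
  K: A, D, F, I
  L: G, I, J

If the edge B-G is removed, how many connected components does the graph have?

1

B and G are still connected via B-I-G, so the component count stays at 1.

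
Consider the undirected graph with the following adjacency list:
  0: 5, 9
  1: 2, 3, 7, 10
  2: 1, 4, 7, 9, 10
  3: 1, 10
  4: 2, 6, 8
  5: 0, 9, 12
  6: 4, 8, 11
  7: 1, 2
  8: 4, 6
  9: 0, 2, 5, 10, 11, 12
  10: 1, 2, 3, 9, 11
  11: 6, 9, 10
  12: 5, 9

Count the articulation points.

1

Removing 9 increases the component count from 1 to 2, so 9 is a cut vertex.
By contrast removing 0 leaves 1 component; it is not a cut vertex. No other vertex is a cut vertex either.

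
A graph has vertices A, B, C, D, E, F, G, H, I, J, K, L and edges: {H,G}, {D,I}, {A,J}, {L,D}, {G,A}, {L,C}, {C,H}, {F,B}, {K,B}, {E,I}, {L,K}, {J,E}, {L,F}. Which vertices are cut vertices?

Removing L increases the component count from 1 to 2, so L is a cut vertex.
By contrast removing J leaves 1 component; it is not a cut vertex. No other vertex is a cut vertex either.

L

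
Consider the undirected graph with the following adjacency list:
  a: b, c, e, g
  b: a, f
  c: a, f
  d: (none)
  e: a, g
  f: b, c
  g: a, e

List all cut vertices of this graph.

a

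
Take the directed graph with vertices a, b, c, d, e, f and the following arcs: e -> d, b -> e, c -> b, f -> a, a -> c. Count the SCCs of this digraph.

{f} is an SCC by itself.
{e} is an SCC by itself.
{a} is an SCC by itself.
{d} is an SCC by itself.
{c} is an SCC by itself.
(and 1 more singleton SCC)
That gives 6 strongly connected components.

6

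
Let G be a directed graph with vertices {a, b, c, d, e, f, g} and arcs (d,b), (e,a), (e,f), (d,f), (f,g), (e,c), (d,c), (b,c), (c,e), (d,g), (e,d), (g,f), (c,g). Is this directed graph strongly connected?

There is no directed path from g to e, so the graph is not strongly connected.

No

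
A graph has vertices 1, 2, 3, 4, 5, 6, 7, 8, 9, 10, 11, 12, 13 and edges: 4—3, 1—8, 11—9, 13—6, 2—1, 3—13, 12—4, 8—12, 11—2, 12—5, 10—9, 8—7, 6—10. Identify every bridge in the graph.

The edges on the cycle 11-2-1-8-12-4-3-13-6-10-9-11 are not bridges since each lies on that cycle.
But removing 8—7 disconnects 8 from 7; removing 5—12 disconnects 5 from 12 — these are bridges.

12-5, 7-8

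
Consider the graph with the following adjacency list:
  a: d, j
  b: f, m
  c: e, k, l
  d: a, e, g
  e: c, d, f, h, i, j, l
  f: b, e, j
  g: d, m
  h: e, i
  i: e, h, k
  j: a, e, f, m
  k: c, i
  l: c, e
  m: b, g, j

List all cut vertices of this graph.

e

Removing e increases the component count from 1 to 2, so e is a cut vertex.
By contrast removing d leaves 1 component; it is not a cut vertex. No other vertex is a cut vertex either.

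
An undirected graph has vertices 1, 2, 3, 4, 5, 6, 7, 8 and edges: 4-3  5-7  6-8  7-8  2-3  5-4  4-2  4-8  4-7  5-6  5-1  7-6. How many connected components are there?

Starting from 1 we can reach 1, 2, 3, 4, 5, 6, 7, 8. That is one component of size 8.
Total: 1 component.

1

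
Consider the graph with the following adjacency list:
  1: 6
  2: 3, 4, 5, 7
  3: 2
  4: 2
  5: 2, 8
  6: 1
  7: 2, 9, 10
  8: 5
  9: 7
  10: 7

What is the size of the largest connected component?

8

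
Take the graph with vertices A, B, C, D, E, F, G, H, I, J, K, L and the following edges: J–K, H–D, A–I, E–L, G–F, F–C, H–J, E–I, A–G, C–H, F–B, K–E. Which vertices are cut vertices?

E, F, H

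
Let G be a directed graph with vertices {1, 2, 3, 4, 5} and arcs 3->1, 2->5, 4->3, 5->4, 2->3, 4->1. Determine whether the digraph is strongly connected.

No

There is no directed path from 3 to 2, so the graph is not strongly connected.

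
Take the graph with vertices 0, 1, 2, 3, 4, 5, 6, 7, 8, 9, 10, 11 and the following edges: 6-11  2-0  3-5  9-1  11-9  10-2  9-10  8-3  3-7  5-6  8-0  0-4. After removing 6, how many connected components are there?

1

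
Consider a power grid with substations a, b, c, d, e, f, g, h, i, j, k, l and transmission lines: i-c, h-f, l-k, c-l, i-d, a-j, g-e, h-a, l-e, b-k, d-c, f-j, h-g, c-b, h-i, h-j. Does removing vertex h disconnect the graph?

Deleting h raises the number of components from 1 to 2, so h is a cut vertex.

Yes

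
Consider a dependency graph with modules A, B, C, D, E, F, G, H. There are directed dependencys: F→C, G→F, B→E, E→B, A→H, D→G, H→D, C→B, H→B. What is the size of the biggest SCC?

{B, E} are all mutually reachable — one SCC of size 2.
{H} is an SCC by itself.
{G} is an SCC by itself.
{F} is an SCC by itself.
{D} is an SCC by itself.
(and 2 more singleton SCCs)
The largest has 2 vertices.

2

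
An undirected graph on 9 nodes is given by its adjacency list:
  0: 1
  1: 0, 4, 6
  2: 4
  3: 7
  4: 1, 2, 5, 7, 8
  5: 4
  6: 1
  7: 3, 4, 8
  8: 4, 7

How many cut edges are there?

6

The edges on the cycle 7-4-8-7 are not bridges since each lies on that cycle.
But removing 4-2 disconnects 4 from 2; removing 4-5 disconnects 4 from 5; removing 7-3 disconnects 7 from 3; removing 1-0 disconnects 1 from 0 — these are bridges.
In total 6 edges are bridges.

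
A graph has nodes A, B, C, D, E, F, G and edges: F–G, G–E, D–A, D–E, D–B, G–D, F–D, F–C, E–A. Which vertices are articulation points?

D, F

Removing D increases the component count from 1 to 2, so D is a cut vertex.
Removing F increases the component count from 1 to 2, so F is a cut vertex.
By contrast removing A leaves 1 component; it is not a cut vertex. No other vertex is a cut vertex either.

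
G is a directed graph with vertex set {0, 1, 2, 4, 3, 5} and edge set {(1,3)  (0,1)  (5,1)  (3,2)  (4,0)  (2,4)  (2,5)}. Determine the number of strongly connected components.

1

{0, 1, 2, 3, 4, 5} are all mutually reachable — one SCC of size 6.
That gives 1 strongly connected component.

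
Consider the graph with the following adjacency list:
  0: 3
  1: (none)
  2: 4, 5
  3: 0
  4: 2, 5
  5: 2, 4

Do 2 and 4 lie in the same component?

From 2 we can reach 2, 4, 5, which includes 4.

Yes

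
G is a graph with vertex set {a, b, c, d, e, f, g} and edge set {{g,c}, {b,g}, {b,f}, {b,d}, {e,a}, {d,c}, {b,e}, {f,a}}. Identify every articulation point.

Removing b increases the component count from 1 to 2, so b is a cut vertex.
By contrast removing e leaves 1 component; it is not a cut vertex. No other vertex is a cut vertex either.

b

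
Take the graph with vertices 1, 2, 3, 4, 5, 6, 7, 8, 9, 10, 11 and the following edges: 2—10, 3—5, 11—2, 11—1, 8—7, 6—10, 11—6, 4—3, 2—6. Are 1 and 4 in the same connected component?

The component containing 1 is {1, 2, 6, 10, 11}, and 4 is not in it.

No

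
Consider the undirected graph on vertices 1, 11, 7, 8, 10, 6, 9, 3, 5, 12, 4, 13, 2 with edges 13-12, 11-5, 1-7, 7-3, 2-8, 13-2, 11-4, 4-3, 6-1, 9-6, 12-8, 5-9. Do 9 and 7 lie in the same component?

From 9 we can reach 1, 3, 4, 5, 6, 7, 9, 11, which includes 7.

Yes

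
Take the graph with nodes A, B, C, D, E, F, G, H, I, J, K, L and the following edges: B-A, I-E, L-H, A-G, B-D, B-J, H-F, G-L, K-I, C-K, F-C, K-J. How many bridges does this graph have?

The edges on the cycle B-A-G-L-H-F-C-K-J-B are not bridges since each lies on that cycle.
But removing I-E disconnects I from E; removing I-K disconnects I from K; removing B-D disconnects B from D — these are bridges.
That makes 3 bridges.

3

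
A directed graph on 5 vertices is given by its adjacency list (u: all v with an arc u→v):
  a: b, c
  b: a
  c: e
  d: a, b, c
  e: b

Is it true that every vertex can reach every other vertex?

No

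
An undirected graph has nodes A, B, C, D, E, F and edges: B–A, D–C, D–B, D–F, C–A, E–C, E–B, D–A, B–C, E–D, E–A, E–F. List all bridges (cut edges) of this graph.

none

The edges on the cycle D-B-A-C-D are not bridges since each lies on that cycle.
Every edge lies on some cycle, so there are no bridges.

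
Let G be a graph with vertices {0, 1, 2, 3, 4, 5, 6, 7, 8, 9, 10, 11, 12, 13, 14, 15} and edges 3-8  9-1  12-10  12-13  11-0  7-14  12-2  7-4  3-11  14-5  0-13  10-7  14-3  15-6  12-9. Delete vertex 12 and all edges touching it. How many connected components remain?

4

With 12 gone, the remaining components are: {2}; {1, 9}; {6, 15}; {0, 3, 4, 5, 7, 8, 10, 11, 13, 14}.
That is 4 components.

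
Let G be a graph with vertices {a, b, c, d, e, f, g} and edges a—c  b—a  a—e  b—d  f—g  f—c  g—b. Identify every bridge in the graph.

a-e, b-d

The edges on the cycle f-g-b-a-c-f are not bridges since each lies on that cycle.
But removing a—e disconnects a from e; removing b—d disconnects b from d — these are bridges.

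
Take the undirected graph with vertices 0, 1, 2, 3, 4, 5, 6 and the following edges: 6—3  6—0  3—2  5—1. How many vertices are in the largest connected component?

4

4 is isolated — a component by itself.
Starting from 1 we can reach 1, 5. That is one component of size 2.
Starting from 0 we can reach 0, 2, 3, 6. That is one component of size 4.
The largest has 4 vertices.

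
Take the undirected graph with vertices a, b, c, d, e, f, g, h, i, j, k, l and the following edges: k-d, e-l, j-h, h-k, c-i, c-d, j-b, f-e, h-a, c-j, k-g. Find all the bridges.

The edges on the cycle c-j-h-k-d-c are not bridges since each lies on that cycle.
But removing f-e disconnects f from e; removing k-g disconnects k from g; removing c-i disconnects c from i; removing b-j disconnects b from j — these are bridges.
In total 6 edges are bridges.

a-h, b-j, c-i, e-f, e-l, g-k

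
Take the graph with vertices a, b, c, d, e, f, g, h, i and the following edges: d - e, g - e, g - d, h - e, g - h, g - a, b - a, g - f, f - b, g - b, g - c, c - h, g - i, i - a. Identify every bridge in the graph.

The edges on the cycle g-c-h-g are not bridges since each lies on that cycle.
Every edge lies on some cycle, so there are no bridges.

none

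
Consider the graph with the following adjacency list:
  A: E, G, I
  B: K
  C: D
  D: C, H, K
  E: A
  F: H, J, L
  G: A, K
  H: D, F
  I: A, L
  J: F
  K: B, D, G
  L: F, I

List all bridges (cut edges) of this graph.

The edges on the cycle I-L-F-H-D-K-G-A-I are not bridges since each lies on that cycle.
But removing J-F disconnects J from F; removing C-D disconnects C from D; removing B-K disconnects B from K; removing E-A disconnects E from A — these are bridges.

A-E, B-K, C-D, F-J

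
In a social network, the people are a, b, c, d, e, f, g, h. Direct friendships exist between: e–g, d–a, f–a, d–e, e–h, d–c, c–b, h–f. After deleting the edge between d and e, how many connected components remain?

d and e are still connected via d-a-f-h-e, so the component count stays at 1.

1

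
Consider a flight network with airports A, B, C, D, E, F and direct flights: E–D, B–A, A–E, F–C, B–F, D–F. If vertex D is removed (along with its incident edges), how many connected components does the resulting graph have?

With D gone, the remaining components are: {A, B, C, E, F}.
That is 1 component.

1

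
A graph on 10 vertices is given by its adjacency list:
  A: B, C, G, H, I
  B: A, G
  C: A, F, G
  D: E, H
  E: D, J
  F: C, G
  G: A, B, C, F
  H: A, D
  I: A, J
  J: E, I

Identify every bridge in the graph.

none

The edges on the cycle A-I-J-E-D-H-A are not bridges since each lies on that cycle.
Every edge lies on some cycle, so there are no bridges.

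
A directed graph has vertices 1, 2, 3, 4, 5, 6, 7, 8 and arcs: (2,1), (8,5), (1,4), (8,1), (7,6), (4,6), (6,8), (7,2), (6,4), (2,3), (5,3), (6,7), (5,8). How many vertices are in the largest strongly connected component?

7

{1, 2, 4, 5, 6, 7, 8} are all mutually reachable — one SCC of size 7.
{3} is an SCC by itself.
The largest has 7 vertices.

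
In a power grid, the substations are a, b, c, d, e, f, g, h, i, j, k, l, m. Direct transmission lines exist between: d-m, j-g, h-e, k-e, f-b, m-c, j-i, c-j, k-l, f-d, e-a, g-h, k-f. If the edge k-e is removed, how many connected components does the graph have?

k and e are still connected via k-f-d-m-c-j-g-h-e, so the component count stays at 1.

1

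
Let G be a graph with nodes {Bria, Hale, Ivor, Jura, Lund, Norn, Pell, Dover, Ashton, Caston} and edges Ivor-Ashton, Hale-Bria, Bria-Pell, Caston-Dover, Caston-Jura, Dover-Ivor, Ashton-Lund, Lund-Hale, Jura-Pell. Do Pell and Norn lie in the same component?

No

The component containing Pell is {Bria, Hale, Ivor, Jura, Lund, Pell, Dover, Ashton, Caston}, and Norn is not in it.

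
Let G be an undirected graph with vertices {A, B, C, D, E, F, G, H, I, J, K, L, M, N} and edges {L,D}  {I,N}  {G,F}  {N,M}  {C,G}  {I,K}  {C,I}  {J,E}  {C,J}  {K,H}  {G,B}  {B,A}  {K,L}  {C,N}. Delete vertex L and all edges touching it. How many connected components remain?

With L gone, the remaining components are: {D}; {A, B, C, E, F, G, H, I, J, K, M, N}.
That is 2 components.

2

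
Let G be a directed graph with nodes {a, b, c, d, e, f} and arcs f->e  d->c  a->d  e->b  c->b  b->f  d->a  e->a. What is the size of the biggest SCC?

6

{a, b, c, d, e, f} are all mutually reachable — one SCC of size 6.
The largest has 6 vertices.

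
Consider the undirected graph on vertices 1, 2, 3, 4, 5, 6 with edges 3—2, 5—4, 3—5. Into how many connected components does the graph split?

3

6 is isolated — a component by itself.
1 is isolated — a component by itself.
Starting from 2 we can reach 2, 3, 4, 5. That is one component of size 4.
Total: 3 components.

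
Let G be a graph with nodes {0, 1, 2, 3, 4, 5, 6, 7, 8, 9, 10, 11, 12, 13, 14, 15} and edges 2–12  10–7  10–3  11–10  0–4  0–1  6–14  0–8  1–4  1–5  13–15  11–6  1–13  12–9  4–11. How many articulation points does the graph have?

Removing 0 increases the component count from 2 to 3, so 0 is a cut vertex.
Removing 1 increases the component count from 2 to 4, so 1 is a cut vertex.
Removing 4 increases the component count from 2 to 3, so 4 is a cut vertex.
Likewise 6, 10, 11, 12, 13 are cut vertices.
By contrast removing 2 leaves 2 components; it is not a cut vertex. No other vertex is a cut vertex either.

8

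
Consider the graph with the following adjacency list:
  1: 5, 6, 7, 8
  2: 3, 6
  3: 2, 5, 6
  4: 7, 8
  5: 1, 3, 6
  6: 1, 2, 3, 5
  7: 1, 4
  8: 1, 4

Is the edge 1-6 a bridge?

No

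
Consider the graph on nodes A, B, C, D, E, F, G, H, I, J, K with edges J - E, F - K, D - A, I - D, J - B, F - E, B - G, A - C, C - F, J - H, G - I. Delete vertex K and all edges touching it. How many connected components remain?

With K gone, the remaining components are: {A, B, C, D, E, F, G, H, I, J}.
That is 1 component.

1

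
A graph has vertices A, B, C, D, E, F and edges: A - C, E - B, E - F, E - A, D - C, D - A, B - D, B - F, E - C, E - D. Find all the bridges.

The edges on the cycle E-B-F-E are not bridges since each lies on that cycle.
Every edge lies on some cycle, so there are no bridges.

none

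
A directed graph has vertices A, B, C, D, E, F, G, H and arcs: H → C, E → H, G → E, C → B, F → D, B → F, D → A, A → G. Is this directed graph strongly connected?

Yes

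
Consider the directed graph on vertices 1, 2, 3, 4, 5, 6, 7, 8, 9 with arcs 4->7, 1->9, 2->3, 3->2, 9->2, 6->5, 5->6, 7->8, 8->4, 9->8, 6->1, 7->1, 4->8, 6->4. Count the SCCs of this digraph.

3

{1, 4, 7, 8, 9} are all mutually reachable — one SCC of size 5.
{5, 6} are all mutually reachable — one SCC of size 2.
{2, 3} are all mutually reachable — one SCC of size 2.
That gives 3 strongly connected components.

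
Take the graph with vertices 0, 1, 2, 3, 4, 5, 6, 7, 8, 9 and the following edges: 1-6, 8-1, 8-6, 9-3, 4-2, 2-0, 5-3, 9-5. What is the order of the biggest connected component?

7 is isolated — a component by itself.
Starting from 1 we can reach 1, 6, 8. That is one component of size 3.
Starting from 0 we can reach 0, 2, 4. That is one component of size 3.
Starting from 3 we can reach 3, 5, 9. That is one component of size 3.
The largest has 3 vertices.

3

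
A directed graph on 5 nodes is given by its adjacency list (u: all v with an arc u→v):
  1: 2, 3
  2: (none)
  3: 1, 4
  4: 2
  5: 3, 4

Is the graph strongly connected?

No

There is no directed path from 1 to 5, so the graph is not strongly connected.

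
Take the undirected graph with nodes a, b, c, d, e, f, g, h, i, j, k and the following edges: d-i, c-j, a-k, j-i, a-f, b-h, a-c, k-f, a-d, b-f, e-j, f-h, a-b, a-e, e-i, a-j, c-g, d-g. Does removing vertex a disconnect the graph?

Deleting a raises the number of components from 1 to 2, so a is a cut vertex.

Yes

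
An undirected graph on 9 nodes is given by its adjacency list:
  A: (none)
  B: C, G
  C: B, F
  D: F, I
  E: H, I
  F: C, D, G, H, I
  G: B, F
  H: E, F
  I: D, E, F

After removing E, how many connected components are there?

2

With E gone, the remaining components are: {A}; {B, C, D, F, G, H, I}.
That is 2 components.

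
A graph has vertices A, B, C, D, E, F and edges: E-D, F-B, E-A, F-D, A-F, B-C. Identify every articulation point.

B, F

Removing B increases the component count from 1 to 2, so B is a cut vertex.
Removing F increases the component count from 1 to 2, so F is a cut vertex.
By contrast removing E leaves 1 component; it is not a cut vertex. No other vertex is a cut vertex either.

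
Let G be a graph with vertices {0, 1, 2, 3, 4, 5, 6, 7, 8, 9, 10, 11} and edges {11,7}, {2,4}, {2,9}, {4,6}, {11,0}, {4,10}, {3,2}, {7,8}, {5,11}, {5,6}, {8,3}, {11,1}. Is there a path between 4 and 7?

From 4 we can reach 0, 1, 2, 3, 4, 5, 6, 7, 8, 9, 10, 11, which includes 7.

Yes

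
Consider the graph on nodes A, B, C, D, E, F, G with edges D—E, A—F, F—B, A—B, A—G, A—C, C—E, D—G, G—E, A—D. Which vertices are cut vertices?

A

Removing A increases the component count from 1 to 2, so A is a cut vertex.
By contrast removing C leaves 1 component; it is not a cut vertex. No other vertex is a cut vertex either.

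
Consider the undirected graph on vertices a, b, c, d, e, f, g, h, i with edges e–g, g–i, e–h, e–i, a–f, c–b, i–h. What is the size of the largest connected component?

d is isolated — a component by itself.
Starting from b we can reach b, c. That is one component of size 2.
Starting from a we can reach a, f. That is one component of size 2.
Starting from e we can reach e, g, h, i. That is one component of size 4.
The largest has 4 vertices.

4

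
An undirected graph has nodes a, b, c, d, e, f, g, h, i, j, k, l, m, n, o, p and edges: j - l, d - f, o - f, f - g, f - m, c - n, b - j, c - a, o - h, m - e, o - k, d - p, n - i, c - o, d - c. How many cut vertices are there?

7

Removing c increases the component count from 2 to 4, so c is a cut vertex.
Removing d increases the component count from 2 to 3, so d is a cut vertex.
Removing f increases the component count from 2 to 4, so f is a cut vertex.
Likewise j, m, n, o are cut vertices.
By contrast removing g leaves 2 components; it is not a cut vertex. No other vertex is a cut vertex either.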